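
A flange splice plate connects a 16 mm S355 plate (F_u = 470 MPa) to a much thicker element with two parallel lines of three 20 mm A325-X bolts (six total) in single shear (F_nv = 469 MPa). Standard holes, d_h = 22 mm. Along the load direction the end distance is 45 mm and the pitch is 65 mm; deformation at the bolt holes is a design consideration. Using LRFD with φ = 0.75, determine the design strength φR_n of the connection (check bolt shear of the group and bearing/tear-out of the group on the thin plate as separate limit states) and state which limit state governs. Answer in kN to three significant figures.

663 kN (bolt shear governs)

Bolt shear: A_b = π·20²/4 = 314.2 mm²; R_n = 469 × 314.2 × 6 × 1 / 1000 = 884 kN → 0.75 × 884 = 663 kN.
Bearing (1.2 l_c t F_u ≤ 2.4 d t F_u): upper limit = 2.4·20·16·470 / 1000 = 361 kN.
  Edge l_c = 45 − 22/2 = 34 → r_n = 306.8 kN; interior l_c = 65 − 22 = 43 → r_n = 361 kN.
  R_n,bearing = 2·306.8 + 4·361 = 2057 kN → 0.75 × 2057 = 1540 kN.
Bolt shear governs: 663 kN.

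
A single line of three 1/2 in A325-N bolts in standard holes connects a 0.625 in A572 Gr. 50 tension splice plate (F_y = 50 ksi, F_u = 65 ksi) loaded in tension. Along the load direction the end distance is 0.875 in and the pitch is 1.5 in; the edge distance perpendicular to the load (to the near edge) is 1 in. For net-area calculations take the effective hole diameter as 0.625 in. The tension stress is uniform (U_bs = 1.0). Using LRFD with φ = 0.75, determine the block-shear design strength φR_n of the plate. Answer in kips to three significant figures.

63.2 kips

Shear plane L_v = 0.875 + 2·1.5 = 3.875 in; A_gv = 3.875 × 0.625 = 2.422 in².
A_nv = (3.875 − 2.5·0.625) × 0.625 = 1.445 in².
A_nt = (1 − 0.5·0.625) × 0.625 = 0.4297 in².
0.6 F_u A_nv = 56.37 kips; 0.6 F_y A_gv = 72.66 kips → shear rupture governs the shear term.
R_n = 56.37 + 1.0 × 65 × 0.4297 = 84.3 kips.
Design strength φR_n = 0.75 × 84.3 = 63.2 kips.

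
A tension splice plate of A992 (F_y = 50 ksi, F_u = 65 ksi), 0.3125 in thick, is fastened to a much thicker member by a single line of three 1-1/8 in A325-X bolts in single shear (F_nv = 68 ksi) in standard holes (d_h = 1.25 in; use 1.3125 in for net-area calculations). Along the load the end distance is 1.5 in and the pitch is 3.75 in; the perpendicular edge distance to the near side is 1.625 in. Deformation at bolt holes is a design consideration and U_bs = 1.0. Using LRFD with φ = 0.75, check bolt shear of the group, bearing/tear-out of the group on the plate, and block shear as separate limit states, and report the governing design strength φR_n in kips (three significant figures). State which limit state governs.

Bolt shear: A_b = π·1.125²/4 = 0.994 in²; R_n = 68 × 0.994 × 3 × 1 = 202.8 kips → 0.75 × 202.8 = 152 kips.
Bearing: edge l_c = 0.875, r_n = 21.33 kips; interior l_c = 2.5, r_n = 54.84 kips; R_n = 21.33 + 2·54.84 = 131 kips → 98.3 kips.
Block shear: A_gv = 2.812, A_nv = 1.787, A_nt = 0.3027 in²; R_n = min(0.6F_uA_nv, 0.6F_yA_gv) + U_bs·F_u·A_nt = 89.38 kips → 67 kips.
Block shear governs: 67 kips.

67 kips (block shear governs)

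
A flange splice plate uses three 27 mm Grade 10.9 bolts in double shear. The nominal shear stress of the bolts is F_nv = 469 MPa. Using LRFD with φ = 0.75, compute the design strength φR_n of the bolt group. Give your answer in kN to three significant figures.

1210 kN

A_b = π × 27² / 4 = 572.6 mm².
R_n = F_nv · A_b · n · n_s = 469 × 572.6 × 3 × 2 / 1000 = 1611 kN.
Design strength φR_n = 0.75 × 1611 = 1210 kN.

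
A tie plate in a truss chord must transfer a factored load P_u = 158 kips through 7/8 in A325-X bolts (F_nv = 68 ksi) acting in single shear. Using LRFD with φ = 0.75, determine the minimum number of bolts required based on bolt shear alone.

A_b = π·0.875²/4 = 0.6013 in².
Per-bolt design strength φR_n = 0.75 × 68 × 0.6013 × 1 = 30.67 kips.
n ≥ 158 / 30.67 = 5.152 → use 6 bolts.

6 bolts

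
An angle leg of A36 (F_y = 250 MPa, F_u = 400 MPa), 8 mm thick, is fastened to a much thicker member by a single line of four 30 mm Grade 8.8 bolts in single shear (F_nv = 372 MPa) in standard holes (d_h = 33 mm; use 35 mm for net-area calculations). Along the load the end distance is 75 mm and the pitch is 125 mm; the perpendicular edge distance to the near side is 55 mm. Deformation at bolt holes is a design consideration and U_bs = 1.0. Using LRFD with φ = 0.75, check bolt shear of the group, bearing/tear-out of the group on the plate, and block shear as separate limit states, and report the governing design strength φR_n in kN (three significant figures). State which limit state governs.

Bolt shear: A_b = π·30²/4 = 706.9 mm²; R_n = 372 × 706.9 × 4 × 1 / 1000 = 1052 kN → 0.75 × 1052 = 789 kN.
Bearing: edge l_c = 58.5, r_n = 224.6 kN; interior l_c = 92, r_n = 230.4 kN; R_n = 224.6 + 3·230.4 = 915.8 kN → 687 kN.
Block shear: A_gv = 3600, A_nv = 2620, A_nt = 300 mm²; R_n = min(0.6F_uA_nv, 0.6F_yA_gv) + U_bs·F_u·A_nt = 660 kN → 495 kN.
Block shear governs: 495 kN.

495 kN (block shear governs)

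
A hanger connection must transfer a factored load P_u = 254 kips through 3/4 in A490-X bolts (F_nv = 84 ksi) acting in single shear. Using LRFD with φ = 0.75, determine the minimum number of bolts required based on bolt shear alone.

10 bolts

A_b = π·0.75²/4 = 0.4418 in².
Per-bolt design strength φR_n = 0.75 × 84 × 0.4418 × 1 = 27.83 kips.
n ≥ 254 / 27.83 = 9.126 → use 10 bolts.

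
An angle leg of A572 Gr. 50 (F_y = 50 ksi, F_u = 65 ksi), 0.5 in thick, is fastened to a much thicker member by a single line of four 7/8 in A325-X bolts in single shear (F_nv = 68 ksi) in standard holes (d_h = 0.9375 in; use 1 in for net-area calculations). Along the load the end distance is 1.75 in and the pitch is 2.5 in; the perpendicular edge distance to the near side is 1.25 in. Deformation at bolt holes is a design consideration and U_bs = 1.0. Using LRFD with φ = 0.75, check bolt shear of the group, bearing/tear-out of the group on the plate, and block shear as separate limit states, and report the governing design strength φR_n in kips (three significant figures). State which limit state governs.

Bolt shear: A_b = π·0.875²/4 = 0.6013 in²; R_n = 68 × 0.6013 × 4 × 1 = 163.6 kips → 0.75 × 163.6 = 123 kips.
Bearing: edge l_c = 1.281, r_n = 49.97 kips; interior l_c = 1.562, r_n = 60.94 kips; R_n = 49.97 + 3·60.94 = 232.8 kips → 175 kips.
Block shear: A_gv = 4.625, A_nv = 2.875, A_nt = 0.375 in²; R_n = min(0.6F_uA_nv, 0.6F_yA_gv) + U_bs·F_u·A_nt = 136.5 kips → 102 kips.
Block shear governs: 102 kips.

102 kips (block shear governs)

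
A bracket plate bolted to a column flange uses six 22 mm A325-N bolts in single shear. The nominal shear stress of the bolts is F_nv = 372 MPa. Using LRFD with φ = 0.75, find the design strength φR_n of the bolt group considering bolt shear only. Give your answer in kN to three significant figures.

636 kN

A_b = π × 22² / 4 = 380.1 mm².
R_n = F_nv · A_b · n · n_s = 372 × 380.1 × 6 × 1 / 1000 = 848.5 kN.
Design strength φR_n = 0.75 × 848.5 = 636 kN.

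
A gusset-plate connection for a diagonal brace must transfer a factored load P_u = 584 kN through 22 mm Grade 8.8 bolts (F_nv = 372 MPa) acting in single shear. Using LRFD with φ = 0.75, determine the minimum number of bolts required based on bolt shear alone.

6 bolts

A_b = π·22²/4 = 380.1 mm².
Per-bolt design strength φR_n = 0.75 × 372 × 380.1 × 1 / 1000 = 106.1 kN.
n ≥ 584 / 106.1 = 5.506 → use 6 bolts.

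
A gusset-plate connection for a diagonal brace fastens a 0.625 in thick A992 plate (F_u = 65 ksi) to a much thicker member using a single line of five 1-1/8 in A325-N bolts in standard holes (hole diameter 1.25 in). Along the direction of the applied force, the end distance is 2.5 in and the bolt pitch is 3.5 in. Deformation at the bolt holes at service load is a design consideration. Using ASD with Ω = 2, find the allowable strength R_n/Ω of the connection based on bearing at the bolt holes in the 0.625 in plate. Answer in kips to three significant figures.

265 kips

Per bolt r_n = 1.2 l_c t F_u ≤ 2.4 d t F_u; upper limit = 2.4 × 1.125 × 0.625 × 65 = 109.7 kips.
Edge bolt: l_c = 2.5 − 1.25/2 = 1.875 in → 1.2 × 1.875 × 0.625 × 65 = 91.41 → r_n = 91.41 kips.
Interior bolts: l_c = 3.5 − 1.25 = 2.25 in → 1.2 × 2.25 × 0.625 × 65 = 109.7 → r_n = 109.7 kips.
R_n = 1 × 91.41 + 4 × 109.7 = 530.2 kips.
Allowable strength R_n/Ω = 530.2 / 2 = 265 kips.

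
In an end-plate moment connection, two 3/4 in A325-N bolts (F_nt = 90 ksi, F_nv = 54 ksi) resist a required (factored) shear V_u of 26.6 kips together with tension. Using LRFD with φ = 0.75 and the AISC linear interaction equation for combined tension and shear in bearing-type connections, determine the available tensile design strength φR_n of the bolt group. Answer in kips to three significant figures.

A_b = π·0.75²/4 = 0.4418 in²; f_rv = 26.6 / (2 × 0.4418) = 30.11 ksi.
F'_nt = 1.3 F_nt − (F_nt / φF_nv) f_rv = 1.3·90 − (90/(0.75·54))·30.11 = 50.1 ksi, capped at F_nt → F'_nt = 50.1 ksi.
R_n = F'_nt · A_b · n = 50.1 × 0.4418 × 2 = 44.27 kips.
Design strength φR_n = 0.75 × 44.27 = 33.2 kips.

33.2 kips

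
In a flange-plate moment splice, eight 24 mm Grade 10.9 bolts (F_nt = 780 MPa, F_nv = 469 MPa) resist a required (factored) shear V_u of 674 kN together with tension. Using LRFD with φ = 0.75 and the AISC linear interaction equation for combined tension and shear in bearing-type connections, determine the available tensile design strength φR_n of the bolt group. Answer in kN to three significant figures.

A_b = π·24²/4 = 452.4 mm²; f_rv = 674 × 1000 / (8 × 452.4) = 186.2 MPa.
F'_nt = 1.3 F_nt − (F_nt / φF_nv) f_rv = 1.3·780 − (780/(0.75·469))·186.2 = 601 MPa, capped at F_nt → F'_nt = 601 MPa.
R_n = F'_nt · A_b · n = 601 × 452.4 × 8 / 1000 = 2175 kN.
Design strength φR_n = 0.75 × 2175 = 1630 kN.

1630 kN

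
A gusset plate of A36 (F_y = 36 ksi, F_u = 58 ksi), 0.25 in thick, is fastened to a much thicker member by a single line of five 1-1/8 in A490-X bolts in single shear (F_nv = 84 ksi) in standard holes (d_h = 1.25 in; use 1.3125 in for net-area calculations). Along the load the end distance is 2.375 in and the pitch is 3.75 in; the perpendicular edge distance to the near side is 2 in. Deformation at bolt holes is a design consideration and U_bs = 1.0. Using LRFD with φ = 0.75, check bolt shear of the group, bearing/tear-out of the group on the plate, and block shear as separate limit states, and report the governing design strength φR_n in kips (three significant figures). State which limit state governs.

Bolt shear: A_b = π·1.125²/4 = 0.994 in²; R_n = 84 × 0.994 × 5 × 1 = 417.5 kips → 0.75 × 417.5 = 313 kips.
Bearing: edge l_c = 1.75, r_n = 30.45 kips; interior l_c = 2.5, r_n = 39.15 kips; R_n = 30.45 + 4·39.15 = 187.1 kips → 140 kips.
Block shear: A_gv = 4.344, A_nv = 2.867, A_nt = 0.3359 in²; R_n = min(0.6F_uA_nv, 0.6F_yA_gv) + U_bs·F_u·A_nt = 113.3 kips → 85 kips.
Block shear governs: 85 kips.

85 kips (block shear governs)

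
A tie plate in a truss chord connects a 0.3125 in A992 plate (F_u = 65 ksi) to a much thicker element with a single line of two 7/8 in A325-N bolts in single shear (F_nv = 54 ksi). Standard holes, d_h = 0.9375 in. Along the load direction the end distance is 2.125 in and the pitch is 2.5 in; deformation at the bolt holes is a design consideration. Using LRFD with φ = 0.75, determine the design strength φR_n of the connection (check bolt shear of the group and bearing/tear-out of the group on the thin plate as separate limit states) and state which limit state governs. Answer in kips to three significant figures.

48.7 kips (bolt shear governs)

Bolt shear: A_b = π·0.875²/4 = 0.6013 in²; R_n = 54 × 0.6013 × 2 × 1 = 64.94 kips → 0.75 × 64.94 = 48.7 kips.
Bearing (1.2 l_c t F_u ≤ 2.4 d t F_u): upper limit = 2.4·0.875·0.3125·65 = 42.66 kips.
  Edge l_c = 2.125 − 0.9375/2 = 1.656 → r_n = 40.37 kips; interior l_c = 2.5 − 0.9375 = 1.562 → r_n = 38.09 kips.
  R_n,bearing = 1·40.37 + 1·38.09 = 78.46 kips → 0.75 × 78.46 = 58.8 kips.
Bolt shear governs: 48.7 kips.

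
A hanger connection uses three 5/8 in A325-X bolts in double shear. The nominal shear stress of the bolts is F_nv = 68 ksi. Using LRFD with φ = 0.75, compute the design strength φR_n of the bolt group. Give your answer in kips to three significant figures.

93.9 kips

A_b = π × 0.625² / 4 = 0.3068 in².
R_n = F_nv · A_b · n · n_s = 68 × 0.3068 × 3 × 2 = 125.2 kips.
Design strength φR_n = 0.75 × 125.2 = 93.9 kips.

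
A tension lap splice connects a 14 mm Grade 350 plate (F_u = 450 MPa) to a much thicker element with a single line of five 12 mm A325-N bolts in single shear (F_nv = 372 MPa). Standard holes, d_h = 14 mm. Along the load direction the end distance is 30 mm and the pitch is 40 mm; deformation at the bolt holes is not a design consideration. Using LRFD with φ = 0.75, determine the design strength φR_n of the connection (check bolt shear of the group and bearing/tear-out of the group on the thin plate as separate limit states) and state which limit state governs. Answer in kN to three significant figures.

Bolt shear: A_b = π·12²/4 = 113.1 mm²; R_n = 372 × 113.1 × 5 × 1 / 1000 = 210.4 kN → 0.75 × 210.4 = 158 kN.
Bearing (1.5 l_c t F_u ≤ 3.0 d t F_u): upper limit = 3.0·12·14·450 / 1000 = 226.8 kN.
  Edge l_c = 30 − 14/2 = 23 → r_n = 217.3 kN; interior l_c = 40 − 14 = 26 → r_n = 226.8 kN.
  R_n,bearing = 1·217.3 + 4·226.8 = 1125 kN → 0.75 × 1125 = 843 kN.
Bolt shear governs: 158 kN.

158 kN (bolt shear governs)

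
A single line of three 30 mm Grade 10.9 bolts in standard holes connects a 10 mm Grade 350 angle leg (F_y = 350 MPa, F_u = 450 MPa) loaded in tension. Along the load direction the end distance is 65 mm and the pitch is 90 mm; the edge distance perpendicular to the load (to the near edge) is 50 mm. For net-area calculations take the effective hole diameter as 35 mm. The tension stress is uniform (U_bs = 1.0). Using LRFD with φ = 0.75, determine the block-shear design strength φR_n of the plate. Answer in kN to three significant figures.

429 kN

Shear plane L_v = 65 + 2·90 = 245 mm; A_gv = 245 × 10 = 2450 mm².
A_nv = (245 − 2.5·35) × 10 = 1575 mm².
A_nt = (50 − 0.5·35) × 10 = 325 mm².
0.6 F_u A_nv = 425.2 kN; 0.6 F_y A_gv = 514.5 kN → shear rupture governs the shear term.
R_n = 425.2 + 1.0 × 450 × 325 / 1000 = 571.5 kN.
Design strength φR_n = 0.75 × 571.5 = 429 kN.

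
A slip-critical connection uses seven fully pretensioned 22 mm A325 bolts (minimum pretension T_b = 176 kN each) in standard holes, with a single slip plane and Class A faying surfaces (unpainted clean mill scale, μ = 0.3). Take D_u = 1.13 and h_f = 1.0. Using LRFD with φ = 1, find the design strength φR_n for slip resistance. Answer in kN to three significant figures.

418 kN

R_n = μ · D_u · h_f · T_b · n_s · n_b = 0.3 × 1.13 × 1.0 × 176 × 1 × 7 = 417.6 kN.
Design strength φR_n = 1 × 417.6 = 418 kN.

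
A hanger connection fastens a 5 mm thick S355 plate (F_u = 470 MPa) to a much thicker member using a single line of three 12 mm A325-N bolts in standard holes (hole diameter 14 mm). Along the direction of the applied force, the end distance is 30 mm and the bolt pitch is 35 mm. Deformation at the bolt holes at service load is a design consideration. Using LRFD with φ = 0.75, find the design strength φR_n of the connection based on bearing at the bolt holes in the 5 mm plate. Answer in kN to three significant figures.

Per bolt r_n = 1.2 l_c t F_u ≤ 2.4 d t F_u; upper limit = 2.4 × 12 × 5 × 470 / 1000 = 67.68 kN.
Edge bolt: l_c = 30 − 14/2 = 23 mm → 1.2 × 23 × 5 × 470 / 1000 = 64.86 → r_n = 64.86 kN.
Interior bolts: l_c = 35 − 14 = 21 mm → 1.2 × 21 × 5 × 470 / 1000 = 59.22 → r_n = 59.22 kN.
R_n = 1 × 64.86 + 2 × 59.22 = 183.3 kN.
Design strength φR_n = 0.75 × 183.3 = 137 kN.

137 kN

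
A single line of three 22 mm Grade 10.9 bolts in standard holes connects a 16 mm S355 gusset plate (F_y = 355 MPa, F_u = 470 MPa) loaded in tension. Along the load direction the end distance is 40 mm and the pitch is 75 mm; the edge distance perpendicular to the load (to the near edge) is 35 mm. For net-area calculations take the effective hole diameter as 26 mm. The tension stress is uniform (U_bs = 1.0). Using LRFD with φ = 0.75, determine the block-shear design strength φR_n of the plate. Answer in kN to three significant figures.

Shear plane L_v = 40 + 2·75 = 190 mm; A_gv = 190 × 16 = 3040 mm².
A_nv = (190 − 2.5·26) × 16 = 2000 mm².
A_nt = (35 − 0.5·26) × 16 = 352 mm².
0.6 F_u A_nv = 564 kN; 0.6 F_y A_gv = 647.5 kN → shear rupture governs the shear term.
R_n = 564 + 1.0 × 470 × 352 / 1000 = 729.4 kN.
Design strength φR_n = 0.75 × 729.4 = 547 kN.

547 kN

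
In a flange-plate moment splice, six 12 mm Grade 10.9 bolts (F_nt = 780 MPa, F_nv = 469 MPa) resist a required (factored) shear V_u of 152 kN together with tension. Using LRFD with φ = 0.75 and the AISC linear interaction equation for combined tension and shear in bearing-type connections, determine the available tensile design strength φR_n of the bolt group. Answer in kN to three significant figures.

A_b = π·12²/4 = 113.1 mm²; f_rv = 152 × 1000 / (6 × 113.1) = 224 MPa.
F'_nt = 1.3 F_nt − (F_nt / φF_nv) f_rv = 1.3·780 − (780/(0.75·469))·224 = 517.3 MPa, capped at F_nt → F'_nt = 517.3 MPa.
R_n = F'_nt · A_b · n = 517.3 × 113.1 × 6 / 1000 = 351 kN.
Design strength φR_n = 0.75 × 351 = 263 kN.

263 kN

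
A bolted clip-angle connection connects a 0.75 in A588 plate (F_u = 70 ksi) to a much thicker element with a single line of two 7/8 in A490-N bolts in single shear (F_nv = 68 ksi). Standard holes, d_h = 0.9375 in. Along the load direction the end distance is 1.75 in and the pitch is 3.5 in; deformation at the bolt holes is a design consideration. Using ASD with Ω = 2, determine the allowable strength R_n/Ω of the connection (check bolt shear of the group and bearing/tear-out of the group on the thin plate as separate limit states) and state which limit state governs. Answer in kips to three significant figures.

40.9 kips (bolt shear governs)

Bolt shear: A_b = π·0.875²/4 = 0.6013 in²; R_n = 68 × 0.6013 × 2 × 1 = 81.78 kips → 81.78 / 2 = 40.9 kips.
Bearing (1.2 l_c t F_u ≤ 2.4 d t F_u): upper limit = 2.4·0.875·0.75·70 = 110.3 kips.
  Edge l_c = 1.75 − 0.9375/2 = 1.281 → r_n = 80.72 kips; interior l_c = 3.5 − 0.9375 = 2.562 → r_n = 110.3 kips.
  R_n,bearing = 1·80.72 + 1·110.3 = 191 kips → 191 / 2 = 95.5 kips.
Bolt shear governs: 40.9 kips.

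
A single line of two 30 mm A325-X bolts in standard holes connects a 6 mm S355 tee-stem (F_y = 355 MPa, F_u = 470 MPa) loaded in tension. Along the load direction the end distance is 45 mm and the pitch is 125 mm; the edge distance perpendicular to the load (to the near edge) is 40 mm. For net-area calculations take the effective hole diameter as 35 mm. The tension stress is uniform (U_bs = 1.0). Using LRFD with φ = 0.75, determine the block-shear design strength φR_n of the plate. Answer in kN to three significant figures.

Shear plane L_v = 45 + 1·125 = 170 mm; A_gv = 170 × 6 = 1020 mm².
A_nv = (170 − 1.5·35) × 6 = 705 mm².
A_nt = (40 − 0.5·35) × 6 = 135 mm².
0.6 F_u A_nv = 198.8 kN; 0.6 F_y A_gv = 217.3 kN → shear rupture governs the shear term.
R_n = 198.8 + 1.0 × 470 × 135 / 1000 = 262.3 kN.
Design strength φR_n = 0.75 × 262.3 = 197 kN.

197 kN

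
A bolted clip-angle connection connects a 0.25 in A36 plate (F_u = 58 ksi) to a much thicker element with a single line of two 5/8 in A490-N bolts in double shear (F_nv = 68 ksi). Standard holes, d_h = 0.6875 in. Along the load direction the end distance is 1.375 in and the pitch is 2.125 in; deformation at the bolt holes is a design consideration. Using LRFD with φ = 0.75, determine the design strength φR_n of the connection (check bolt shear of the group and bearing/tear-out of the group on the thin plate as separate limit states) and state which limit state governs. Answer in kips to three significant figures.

Bolt shear: A_b = π·0.625²/4 = 0.3068 in²; R_n = 68 × 0.3068 × 2 × 2 = 83.45 kips → 0.75 × 83.45 = 62.6 kips.
Bearing (1.2 l_c t F_u ≤ 2.4 d t F_u): upper limit = 2.4·0.625·0.25·58 = 21.75 kips.
  Edge l_c = 1.375 − 0.6875/2 = 1.031 → r_n = 17.94 kips; interior l_c = 2.125 − 0.6875 = 1.438 → r_n = 21.75 kips.
  R_n,bearing = 1·17.94 + 1·21.75 = 39.69 kips → 0.75 × 39.69 = 29.8 kips.
Bearing governs: 29.8 kips.

29.8 kips (bearing governs)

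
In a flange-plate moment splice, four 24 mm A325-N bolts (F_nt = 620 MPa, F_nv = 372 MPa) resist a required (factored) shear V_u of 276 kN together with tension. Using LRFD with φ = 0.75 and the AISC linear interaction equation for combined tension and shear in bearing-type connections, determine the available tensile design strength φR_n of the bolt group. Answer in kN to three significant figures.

A_b = π·24²/4 = 452.4 mm²; f_rv = 276 × 1000 / (4 × 452.4) = 152.5 MPa.
F'_nt = 1.3 F_nt − (F_nt / φF_nv) f_rv = 1.3·620 − (620/(0.75·372))·152.5 = 467.1 MPa, capped at F_nt → F'_nt = 467.1 MPa.
R_n = F'_nt · A_b · n = 467.1 × 452.4 × 4 / 1000 = 845.2 kN.
Design strength φR_n = 0.75 × 845.2 = 634 kN.

634 kN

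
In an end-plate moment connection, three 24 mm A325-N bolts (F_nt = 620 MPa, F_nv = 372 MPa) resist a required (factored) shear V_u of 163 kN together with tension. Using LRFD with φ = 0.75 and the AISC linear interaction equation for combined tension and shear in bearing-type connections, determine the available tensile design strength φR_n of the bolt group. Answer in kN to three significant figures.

A_b = π·24²/4 = 452.4 mm²; f_rv = 163 × 1000 / (3 × 452.4) = 120.1 MPa.
F'_nt = 1.3 F_nt − (F_nt / φF_nv) f_rv = 1.3·620 − (620/(0.75·372))·120.1 = 539.1 MPa, capped at F_nt → F'_nt = 539.1 MPa.
R_n = F'_nt · A_b · n = 539.1 × 452.4 × 3 / 1000 = 731.7 kN.
Design strength φR_n = 0.75 × 731.7 = 549 kN.

549 kN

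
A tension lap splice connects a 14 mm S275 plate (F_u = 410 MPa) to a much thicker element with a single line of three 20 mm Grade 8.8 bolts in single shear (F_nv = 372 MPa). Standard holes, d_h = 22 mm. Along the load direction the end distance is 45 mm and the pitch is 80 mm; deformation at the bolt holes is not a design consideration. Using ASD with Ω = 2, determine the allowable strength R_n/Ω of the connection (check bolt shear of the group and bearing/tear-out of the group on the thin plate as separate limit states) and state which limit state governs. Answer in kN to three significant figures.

Bolt shear: A_b = π·20²/4 = 314.2 mm²; R_n = 372 × 314.2 × 3 × 1 / 1000 = 350.6 kN → 350.6 / 2 = 175 kN.
Bearing (1.5 l_c t F_u ≤ 3.0 d t F_u): upper limit = 3.0·20·14·410 / 1000 = 344.4 kN.
  Edge l_c = 45 − 22/2 = 34 → r_n = 292.7 kN; interior l_c = 80 − 22 = 58 → r_n = 344.4 kN.
  R_n,bearing = 1·292.7 + 2·344.4 = 981.5 kN → 981.5 / 2 = 491 kN.
Bolt shear governs: 175 kN.

175 kN (bolt shear governs)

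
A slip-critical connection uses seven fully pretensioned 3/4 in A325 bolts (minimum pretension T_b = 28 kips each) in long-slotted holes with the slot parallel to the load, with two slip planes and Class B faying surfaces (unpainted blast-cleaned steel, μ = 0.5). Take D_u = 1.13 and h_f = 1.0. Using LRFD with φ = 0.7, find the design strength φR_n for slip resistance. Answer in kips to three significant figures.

R_n = μ · D_u · h_f · T_b · n_s · n_b = 0.5 × 1.13 × 1.0 × 28 × 2 × 7 = 221.5 kips.
Design strength φR_n = 0.7 × 221.5 = 155 kips.

155 kips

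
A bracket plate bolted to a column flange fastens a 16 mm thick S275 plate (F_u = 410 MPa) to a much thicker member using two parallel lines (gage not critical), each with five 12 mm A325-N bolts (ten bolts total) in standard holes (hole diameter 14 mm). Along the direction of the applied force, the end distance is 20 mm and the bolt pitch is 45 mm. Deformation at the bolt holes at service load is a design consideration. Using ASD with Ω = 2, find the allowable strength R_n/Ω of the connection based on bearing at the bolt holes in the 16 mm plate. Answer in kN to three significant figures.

Per bolt r_n = 1.2 l_c t F_u ≤ 2.4 d t F_u; upper limit = 2.4 × 12 × 16 × 410 / 1000 = 188.9 kN.
Edge bolt: l_c = 20 − 14/2 = 13 mm → 1.2 × 13 × 16 × 410 / 1000 = 102.3 → r_n = 102.3 kN.
Interior bolts: l_c = 45 − 14 = 31 mm → 1.2 × 31 × 16 × 410 / 1000 = 244 → r_n = 188.9 kN.
R_n = 2 × 102.3 + 8 × 188.9 = 1716 kN.
Allowable strength R_n/Ω = 1716 / 2 = 858 kN.

858 kN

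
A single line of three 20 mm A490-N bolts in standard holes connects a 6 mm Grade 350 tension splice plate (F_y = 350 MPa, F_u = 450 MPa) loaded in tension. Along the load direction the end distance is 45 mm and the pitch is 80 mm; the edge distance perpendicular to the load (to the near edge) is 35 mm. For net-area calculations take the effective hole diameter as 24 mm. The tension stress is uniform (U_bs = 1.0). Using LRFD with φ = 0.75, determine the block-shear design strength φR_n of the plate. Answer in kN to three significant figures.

223 kN

Shear plane L_v = 45 + 2·80 = 205 mm; A_gv = 205 × 6 = 1230 mm².
A_nv = (205 − 2.5·24) × 6 = 870 mm².
A_nt = (35 − 0.5·24) × 6 = 138 mm².
0.6 F_u A_nv = 234.9 kN; 0.6 F_y A_gv = 258.3 kN → shear rupture governs the shear term.
R_n = 234.9 + 1.0 × 450 × 138 / 1000 = 297 kN.
Design strength φR_n = 0.75 × 297 = 223 kN.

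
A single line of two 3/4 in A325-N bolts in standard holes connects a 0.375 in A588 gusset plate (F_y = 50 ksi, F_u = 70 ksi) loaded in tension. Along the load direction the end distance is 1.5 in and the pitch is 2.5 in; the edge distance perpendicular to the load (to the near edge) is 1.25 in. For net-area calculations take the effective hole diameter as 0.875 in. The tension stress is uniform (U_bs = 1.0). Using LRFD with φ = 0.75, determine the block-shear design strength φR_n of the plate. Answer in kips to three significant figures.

Shear plane L_v = 1.5 + 1·2.5 = 4 in; A_gv = 4 × 0.375 = 1.5 in².
A_nv = (4 − 1.5·0.875) × 0.375 = 1.008 in².
A_nt = (1.25 − 0.5·0.875) × 0.375 = 0.3047 in².
0.6 F_u A_nv = 42.33 kips; 0.6 F_y A_gv = 45 kips → shear rupture governs the shear term.
R_n = 42.33 + 1.0 × 70 × 0.3047 = 63.66 kips.
Design strength φR_n = 0.75 × 63.66 = 47.7 kips.

47.7 kips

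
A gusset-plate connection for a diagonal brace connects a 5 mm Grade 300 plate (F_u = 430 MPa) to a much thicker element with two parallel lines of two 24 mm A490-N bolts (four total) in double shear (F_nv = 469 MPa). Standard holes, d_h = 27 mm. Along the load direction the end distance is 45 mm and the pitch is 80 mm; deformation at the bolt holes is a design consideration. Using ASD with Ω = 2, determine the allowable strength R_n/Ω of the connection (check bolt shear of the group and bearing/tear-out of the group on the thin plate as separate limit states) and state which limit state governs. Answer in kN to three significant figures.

Bolt shear: A_b = π·24²/4 = 452.4 mm²; R_n = 469 × 452.4 × 4 × 2 / 1000 = 1697 kN → 1697 / 2 = 849 kN.
Bearing (1.2 l_c t F_u ≤ 2.4 d t F_u): upper limit = 2.4·24·5·430 / 1000 = 123.8 kN.
  Edge l_c = 45 − 27/2 = 31.5 → r_n = 81.27 kN; interior l_c = 80 − 27 = 53 → r_n = 123.8 kN.
  R_n,bearing = 2·81.27 + 2·123.8 = 410.2 kN → 410.2 / 2 = 205 kN.
Bearing governs: 205 kN.

205 kN (bearing governs)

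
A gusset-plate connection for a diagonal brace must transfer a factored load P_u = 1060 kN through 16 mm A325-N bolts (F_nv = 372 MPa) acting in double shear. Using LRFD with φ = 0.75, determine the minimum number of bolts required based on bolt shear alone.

A_b = π·16²/4 = 201.1 mm².
Per-bolt design strength φR_n = 0.75 × 372 × 201.1 × 2 / 1000 = 112.2 kN.
n ≥ 1060 / 112.2 = 9.448 → use 10 bolts.

10 bolts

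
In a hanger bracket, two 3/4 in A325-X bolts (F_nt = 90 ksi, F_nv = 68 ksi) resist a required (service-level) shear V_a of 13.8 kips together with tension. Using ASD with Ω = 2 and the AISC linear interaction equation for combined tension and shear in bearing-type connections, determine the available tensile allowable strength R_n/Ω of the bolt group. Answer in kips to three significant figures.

A_b = π·0.75²/4 = 0.4418 in²; f_rv = 13.8 / (2 × 0.4418) = 15.62 ksi.
F'_nt = 1.3 F_nt − (Ω F_nt / F_nv) f_rv = 1.3·90 − (2·90/68)·15.62 = 75.66 ksi, capped at F_nt → F'_nt = 75.66 ksi.
R_n = F'_nt · A_b · n = 75.66 × 0.4418 × 2 = 66.85 kips.
Allowable strength R_n/Ω = 66.85 / 2 = 33.4 kips.

33.4 kips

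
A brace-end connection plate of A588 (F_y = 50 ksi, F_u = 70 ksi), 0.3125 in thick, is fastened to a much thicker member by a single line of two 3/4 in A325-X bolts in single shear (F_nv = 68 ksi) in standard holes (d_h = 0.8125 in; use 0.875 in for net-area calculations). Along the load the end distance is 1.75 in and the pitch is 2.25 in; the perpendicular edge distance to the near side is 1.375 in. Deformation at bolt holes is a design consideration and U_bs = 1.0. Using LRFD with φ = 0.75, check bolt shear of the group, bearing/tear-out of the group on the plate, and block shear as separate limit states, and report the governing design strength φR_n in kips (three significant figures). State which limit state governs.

41.8 kips (block shear governs)

Bolt shear: A_b = π·0.75²/4 = 0.4418 in²; R_n = 68 × 0.4418 × 2 × 1 = 60.08 kips → 0.75 × 60.08 = 45.1 kips.
Bearing: edge l_c = 1.344, r_n = 35.27 kips; interior l_c = 1.438, r_n = 37.73 kips; R_n = 35.27 + 1·37.73 = 73.01 kips → 54.8 kips.
Block shear: A_gv = 1.25, A_nv = 0.8398, A_nt = 0.293 in²; R_n = min(0.6F_uA_nv, 0.6F_yA_gv) + U_bs·F_u·A_nt = 55.78 kips → 41.8 kips.
Block shear governs: 41.8 kips.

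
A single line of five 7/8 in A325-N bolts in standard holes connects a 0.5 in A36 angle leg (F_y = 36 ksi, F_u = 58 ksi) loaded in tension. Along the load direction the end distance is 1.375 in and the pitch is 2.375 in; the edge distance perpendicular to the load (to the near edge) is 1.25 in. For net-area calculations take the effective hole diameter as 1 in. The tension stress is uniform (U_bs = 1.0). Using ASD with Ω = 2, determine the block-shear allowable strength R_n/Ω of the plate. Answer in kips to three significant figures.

66.3 kips

Shear plane L_v = 1.375 + 4·2.375 = 10.88 in; A_gv = 10.88 × 0.5 = 5.438 in².
A_nv = (10.88 − 4.5·1) × 0.5 = 3.188 in².
A_nt = (1.25 − 0.5·1) × 0.5 = 0.375 in².
0.6 F_u A_nv = 110.9 kips; 0.6 F_y A_gv = 117.4 kips → shear rupture governs the shear term.
R_n = 110.9 + 1.0 × 58 × 0.375 = 132.7 kips.
Allowable strength R_n/Ω = 132.7 / 2 = 66.3 kips.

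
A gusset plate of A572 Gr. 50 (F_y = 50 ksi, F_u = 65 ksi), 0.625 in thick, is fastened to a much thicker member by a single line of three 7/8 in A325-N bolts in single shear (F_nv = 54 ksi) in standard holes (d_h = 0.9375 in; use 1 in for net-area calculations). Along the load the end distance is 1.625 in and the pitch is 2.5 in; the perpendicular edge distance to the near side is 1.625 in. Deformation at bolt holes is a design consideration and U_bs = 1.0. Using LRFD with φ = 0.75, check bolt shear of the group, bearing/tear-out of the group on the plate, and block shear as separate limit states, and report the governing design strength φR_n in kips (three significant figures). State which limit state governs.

Bolt shear: A_b = π·0.875²/4 = 0.6013 in²; R_n = 54 × 0.6013 × 3 × 1 = 97.41 kips → 0.75 × 97.41 = 73.1 kips.
Bearing: edge l_c = 1.156, r_n = 56.37 kips; interior l_c = 1.562, r_n = 76.17 kips; R_n = 56.37 + 2·76.17 = 208.7 kips → 157 kips.
Block shear: A_gv = 4.141, A_nv = 2.578, A_nt = 0.7031 in²; R_n = min(0.6F_uA_nv, 0.6F_yA_gv) + U_bs·F_u·A_nt = 146.2 kips → 110 kips.
Bolt shear governs: 73.1 kips.

73.1 kips (bolt shear governs)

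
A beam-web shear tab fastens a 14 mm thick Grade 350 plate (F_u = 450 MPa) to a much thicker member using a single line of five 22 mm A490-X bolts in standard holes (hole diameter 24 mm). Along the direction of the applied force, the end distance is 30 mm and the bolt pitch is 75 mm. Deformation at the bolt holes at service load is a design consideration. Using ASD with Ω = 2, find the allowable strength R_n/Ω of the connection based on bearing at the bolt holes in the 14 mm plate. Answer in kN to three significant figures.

733 kN

Per bolt r_n = 1.2 l_c t F_u ≤ 2.4 d t F_u; upper limit = 2.4 × 22 × 14 × 450 / 1000 = 332.6 kN.
Edge bolt: l_c = 30 − 24/2 = 18 mm → 1.2 × 18 × 14 × 450 / 1000 = 136.1 → r_n = 136.1 kN.
Interior bolts: l_c = 75 − 24 = 51 mm → 1.2 × 51 × 14 × 450 / 1000 = 385.6 → r_n = 332.6 kN.
R_n = 1 × 136.1 + 4 × 332.6 = 1467 kN.
Allowable strength R_n/Ω = 1467 / 2 = 733 kN.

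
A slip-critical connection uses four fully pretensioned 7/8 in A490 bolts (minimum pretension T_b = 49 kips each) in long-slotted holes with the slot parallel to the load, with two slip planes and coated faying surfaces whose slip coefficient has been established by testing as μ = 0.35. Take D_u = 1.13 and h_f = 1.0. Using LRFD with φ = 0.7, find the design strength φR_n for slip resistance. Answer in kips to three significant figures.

109 kips

R_n = μ · D_u · h_f · T_b · n_s · n_b = 0.35 × 1.13 × 1.0 × 49 × 2 × 4 = 155 kips.
Design strength φR_n = 0.7 × 155 = 109 kips.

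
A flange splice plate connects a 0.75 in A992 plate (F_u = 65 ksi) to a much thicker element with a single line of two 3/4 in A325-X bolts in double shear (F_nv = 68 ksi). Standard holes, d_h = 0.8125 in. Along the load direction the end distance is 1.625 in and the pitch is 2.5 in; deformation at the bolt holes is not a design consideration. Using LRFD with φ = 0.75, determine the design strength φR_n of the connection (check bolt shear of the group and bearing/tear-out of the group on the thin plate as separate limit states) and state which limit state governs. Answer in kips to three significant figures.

90.1 kips (bolt shear governs)

Bolt shear: A_b = π·0.75²/4 = 0.4418 in²; R_n = 68 × 0.4418 × 2 × 2 = 120.2 kips → 0.75 × 120.2 = 90.1 kips.
Bearing (1.5 l_c t F_u ≤ 3.0 d t F_u): upper limit = 3.0·0.75·0.75·65 = 109.7 kips.
  Edge l_c = 1.625 − 0.8125/2 = 1.219 → r_n = 89.12 kips; interior l_c = 2.5 − 0.8125 = 1.688 → r_n = 109.7 kips.
  R_n,bearing = 1·89.12 + 1·109.7 = 198.8 kips → 0.75 × 198.8 = 149 kips.
Bolt shear governs: 90.1 kips.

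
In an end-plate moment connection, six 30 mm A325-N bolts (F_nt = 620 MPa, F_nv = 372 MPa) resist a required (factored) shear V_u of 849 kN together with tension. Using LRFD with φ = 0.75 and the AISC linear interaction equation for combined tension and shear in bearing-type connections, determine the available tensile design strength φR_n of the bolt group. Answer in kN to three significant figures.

1150 kN

A_b = π·30²/4 = 706.9 mm²; f_rv = 849 × 1000 / (6 × 706.9) = 200.2 MPa.
F'_nt = 1.3 F_nt − (F_nt / φF_nv) f_rv = 1.3·620 − (620/(0.75·372))·200.2 = 361.2 MPa, capped at F_nt → F'_nt = 361.2 MPa.
R_n = F'_nt · A_b · n = 361.2 × 706.9 × 6 / 1000 = 1532 kN.
Design strength φR_n = 0.75 × 1532 = 1150 kN.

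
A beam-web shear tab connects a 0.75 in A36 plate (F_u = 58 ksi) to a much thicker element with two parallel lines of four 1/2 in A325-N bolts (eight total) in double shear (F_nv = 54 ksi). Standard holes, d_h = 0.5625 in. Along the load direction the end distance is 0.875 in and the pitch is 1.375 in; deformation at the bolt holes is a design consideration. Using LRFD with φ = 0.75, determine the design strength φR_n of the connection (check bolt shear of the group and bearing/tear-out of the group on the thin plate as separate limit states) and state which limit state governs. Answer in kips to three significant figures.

Bolt shear: A_b = π·0.5²/4 = 0.1963 in²; R_n = 54 × 0.1963 × 8 × 2 = 169.6 kips → 0.75 × 169.6 = 127 kips.
Bearing (1.2 l_c t F_u ≤ 2.4 d t F_u): upper limit = 2.4·0.5·0.75·58 = 52.2 kips.
  Edge l_c = 0.875 − 0.5625/2 = 0.5938 → r_n = 30.99 kips; interior l_c = 1.375 − 0.5625 = 0.8125 → r_n = 42.41 kips.
  R_n,bearing = 2·30.99 + 6·42.41 = 316.5 kips → 0.75 × 316.5 = 237 kips.
Bolt shear governs: 127 kips.

127 kips (bolt shear governs)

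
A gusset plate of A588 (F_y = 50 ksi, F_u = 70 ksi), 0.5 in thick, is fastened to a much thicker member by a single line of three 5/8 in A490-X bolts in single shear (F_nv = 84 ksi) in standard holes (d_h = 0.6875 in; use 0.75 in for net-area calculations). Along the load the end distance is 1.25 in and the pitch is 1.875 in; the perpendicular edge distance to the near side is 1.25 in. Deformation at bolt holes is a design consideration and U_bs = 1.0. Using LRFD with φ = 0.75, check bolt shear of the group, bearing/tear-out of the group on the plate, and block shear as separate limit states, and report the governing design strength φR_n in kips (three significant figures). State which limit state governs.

Bolt shear: A_b = π·0.625²/4 = 0.3068 in²; R_n = 84 × 0.3068 × 3 × 1 = 77.31 kips → 0.75 × 77.31 = 58 kips.
Bearing: edge l_c = 0.9062, r_n = 38.06 kips; interior l_c = 1.188, r_n = 49.88 kips; R_n = 38.06 + 2·49.88 = 137.8 kips → 103 kips.
Block shear: A_gv = 2.5, A_nv = 1.562, A_nt = 0.4375 in²; R_n = min(0.6F_uA_nv, 0.6F_yA_gv) + U_bs·F_u·A_nt = 96.25 kips → 72.2 kips.
Bolt shear governs: 58 kips.

58 kips (bolt shear governs)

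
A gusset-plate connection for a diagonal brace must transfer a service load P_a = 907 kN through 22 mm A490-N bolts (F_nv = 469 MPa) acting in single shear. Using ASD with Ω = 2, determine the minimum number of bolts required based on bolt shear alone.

A_b = π·22²/4 = 380.1 mm².
Per-bolt allowable strength R_n/Ω = 469 × 380.1 × 1 / 1000 / 2 = 89.14 kN.
n ≥ 907 / 89.14 = 10.17 → use 11 bolts.

11 bolts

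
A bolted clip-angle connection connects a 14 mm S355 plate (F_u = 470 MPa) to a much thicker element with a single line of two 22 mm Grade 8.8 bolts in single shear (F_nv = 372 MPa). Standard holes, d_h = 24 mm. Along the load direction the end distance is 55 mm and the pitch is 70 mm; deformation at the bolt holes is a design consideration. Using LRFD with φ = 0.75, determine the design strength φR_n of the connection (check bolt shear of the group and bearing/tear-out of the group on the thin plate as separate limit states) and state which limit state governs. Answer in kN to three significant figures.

Bolt shear: A_b = π·22²/4 = 380.1 mm²; R_n = 372 × 380.1 × 2 × 1 / 1000 = 282.8 kN → 0.75 × 282.8 = 212 kN.
Bearing (1.2 l_c t F_u ≤ 2.4 d t F_u): upper limit = 2.4·22·14·470 / 1000 = 347.4 kN.
  Edge l_c = 55 − 24/2 = 43 → r_n = 339.5 kN; interior l_c = 70 − 24 = 46 → r_n = 347.4 kN.
  R_n,bearing = 1·339.5 + 1·347.4 = 687 kN → 0.75 × 687 = 515 kN.
Bolt shear governs: 212 kN.

212 kN (bolt shear governs)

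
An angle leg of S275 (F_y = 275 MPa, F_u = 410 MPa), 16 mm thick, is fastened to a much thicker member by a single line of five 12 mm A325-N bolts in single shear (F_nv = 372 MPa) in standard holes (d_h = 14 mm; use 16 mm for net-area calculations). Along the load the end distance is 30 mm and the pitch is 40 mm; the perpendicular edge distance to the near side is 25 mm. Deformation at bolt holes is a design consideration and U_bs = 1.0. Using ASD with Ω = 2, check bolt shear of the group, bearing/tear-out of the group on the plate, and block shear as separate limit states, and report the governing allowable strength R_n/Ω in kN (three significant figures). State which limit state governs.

Bolt shear: A_b = π·12²/4 = 113.1 mm²; R_n = 372 × 113.1 × 5 × 1 / 1000 = 210.4 kN → 210.4 / 2 = 105 kN.
Bearing: edge l_c = 23, r_n = 181.1 kN; interior l_c = 26, r_n = 188.9 kN; R_n = 181.1 + 4·188.9 = 936.8 kN → 468 kN.
Block shear: A_gv = 3040, A_nv = 1888, A_nt = 272 mm²; R_n = min(0.6F_uA_nv, 0.6F_yA_gv) + U_bs·F_u·A_nt = 576 kN → 288 kN.
Bolt shear governs: 105 kN.

105 kN (bolt shear governs)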